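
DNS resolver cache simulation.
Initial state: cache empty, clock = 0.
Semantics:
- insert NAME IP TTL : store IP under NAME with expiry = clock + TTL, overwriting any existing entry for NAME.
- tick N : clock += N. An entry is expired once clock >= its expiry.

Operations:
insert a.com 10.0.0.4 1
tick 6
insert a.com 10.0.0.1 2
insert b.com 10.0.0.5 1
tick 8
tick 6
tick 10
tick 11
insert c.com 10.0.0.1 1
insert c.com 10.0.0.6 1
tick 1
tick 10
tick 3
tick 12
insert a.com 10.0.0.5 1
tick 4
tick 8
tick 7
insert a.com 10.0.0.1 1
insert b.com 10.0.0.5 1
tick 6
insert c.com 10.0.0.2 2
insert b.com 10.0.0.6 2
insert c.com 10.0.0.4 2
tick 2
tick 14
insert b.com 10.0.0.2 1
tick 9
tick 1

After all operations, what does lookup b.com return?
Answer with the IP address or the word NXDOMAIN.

Op 1: insert a.com -> 10.0.0.4 (expiry=0+1=1). clock=0
Op 2: tick 6 -> clock=6. purged={a.com}
Op 3: insert a.com -> 10.0.0.1 (expiry=6+2=8). clock=6
Op 4: insert b.com -> 10.0.0.5 (expiry=6+1=7). clock=6
Op 5: tick 8 -> clock=14. purged={a.com,b.com}
Op 6: tick 6 -> clock=20.
Op 7: tick 10 -> clock=30.
Op 8: tick 11 -> clock=41.
Op 9: insert c.com -> 10.0.0.1 (expiry=41+1=42). clock=41
Op 10: insert c.com -> 10.0.0.6 (expiry=41+1=42). clock=41
Op 11: tick 1 -> clock=42. purged={c.com}
Op 12: tick 10 -> clock=52.
Op 13: tick 3 -> clock=55.
Op 14: tick 12 -> clock=67.
Op 15: insert a.com -> 10.0.0.5 (expiry=67+1=68). clock=67
Op 16: tick 4 -> clock=71. purged={a.com}
Op 17: tick 8 -> clock=79.
Op 18: tick 7 -> clock=86.
Op 19: insert a.com -> 10.0.0.1 (expiry=86+1=87). clock=86
Op 20: insert b.com -> 10.0.0.5 (expiry=86+1=87). clock=86
Op 21: tick 6 -> clock=92. purged={a.com,b.com}
Op 22: insert c.com -> 10.0.0.2 (expiry=92+2=94). clock=92
Op 23: insert b.com -> 10.0.0.6 (expiry=92+2=94). clock=92
Op 24: insert c.com -> 10.0.0.4 (expiry=92+2=94). clock=92
Op 25: tick 2 -> clock=94. purged={b.com,c.com}
Op 26: tick 14 -> clock=108.
Op 27: insert b.com -> 10.0.0.2 (expiry=108+1=109). clock=108
Op 28: tick 9 -> clock=117. purged={b.com}
Op 29: tick 1 -> clock=118.
lookup b.com: not in cache (expired or never inserted)

Answer: NXDOMAIN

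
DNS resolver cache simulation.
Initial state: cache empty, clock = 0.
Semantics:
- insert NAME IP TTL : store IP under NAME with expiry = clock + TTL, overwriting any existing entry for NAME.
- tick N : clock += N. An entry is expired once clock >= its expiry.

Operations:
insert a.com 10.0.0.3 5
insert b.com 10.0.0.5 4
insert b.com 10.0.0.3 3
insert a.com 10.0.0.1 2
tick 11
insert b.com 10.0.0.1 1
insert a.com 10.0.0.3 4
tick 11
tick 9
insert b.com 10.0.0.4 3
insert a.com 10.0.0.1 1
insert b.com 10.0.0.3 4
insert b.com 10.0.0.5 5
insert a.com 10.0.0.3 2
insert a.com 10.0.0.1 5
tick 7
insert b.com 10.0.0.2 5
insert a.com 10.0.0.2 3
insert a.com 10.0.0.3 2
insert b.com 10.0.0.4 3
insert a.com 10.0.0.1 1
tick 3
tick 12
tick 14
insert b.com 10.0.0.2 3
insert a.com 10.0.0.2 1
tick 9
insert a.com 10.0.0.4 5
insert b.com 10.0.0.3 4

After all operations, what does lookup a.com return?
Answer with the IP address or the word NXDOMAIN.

Op 1: insert a.com -> 10.0.0.3 (expiry=0+5=5). clock=0
Op 2: insert b.com -> 10.0.0.5 (expiry=0+4=4). clock=0
Op 3: insert b.com -> 10.0.0.3 (expiry=0+3=3). clock=0
Op 4: insert a.com -> 10.0.0.1 (expiry=0+2=2). clock=0
Op 5: tick 11 -> clock=11. purged={a.com,b.com}
Op 6: insert b.com -> 10.0.0.1 (expiry=11+1=12). clock=11
Op 7: insert a.com -> 10.0.0.3 (expiry=11+4=15). clock=11
Op 8: tick 11 -> clock=22. purged={a.com,b.com}
Op 9: tick 9 -> clock=31.
Op 10: insert b.com -> 10.0.0.4 (expiry=31+3=34). clock=31
Op 11: insert a.com -> 10.0.0.1 (expiry=31+1=32). clock=31
Op 12: insert b.com -> 10.0.0.3 (expiry=31+4=35). clock=31
Op 13: insert b.com -> 10.0.0.5 (expiry=31+5=36). clock=31
Op 14: insert a.com -> 10.0.0.3 (expiry=31+2=33). clock=31
Op 15: insert a.com -> 10.0.0.1 (expiry=31+5=36). clock=31
Op 16: tick 7 -> clock=38. purged={a.com,b.com}
Op 17: insert b.com -> 10.0.0.2 (expiry=38+5=43). clock=38
Op 18: insert a.com -> 10.0.0.2 (expiry=38+3=41). clock=38
Op 19: insert a.com -> 10.0.0.3 (expiry=38+2=40). clock=38
Op 20: insert b.com -> 10.0.0.4 (expiry=38+3=41). clock=38
Op 21: insert a.com -> 10.0.0.1 (expiry=38+1=39). clock=38
Op 22: tick 3 -> clock=41. purged={a.com,b.com}
Op 23: tick 12 -> clock=53.
Op 24: tick 14 -> clock=67.
Op 25: insert b.com -> 10.0.0.2 (expiry=67+3=70). clock=67
Op 26: insert a.com -> 10.0.0.2 (expiry=67+1=68). clock=67
Op 27: tick 9 -> clock=76. purged={a.com,b.com}
Op 28: insert a.com -> 10.0.0.4 (expiry=76+5=81). clock=76
Op 29: insert b.com -> 10.0.0.3 (expiry=76+4=80). clock=76
lookup a.com: present, ip=10.0.0.4 expiry=81 > clock=76

Answer: 10.0.0.4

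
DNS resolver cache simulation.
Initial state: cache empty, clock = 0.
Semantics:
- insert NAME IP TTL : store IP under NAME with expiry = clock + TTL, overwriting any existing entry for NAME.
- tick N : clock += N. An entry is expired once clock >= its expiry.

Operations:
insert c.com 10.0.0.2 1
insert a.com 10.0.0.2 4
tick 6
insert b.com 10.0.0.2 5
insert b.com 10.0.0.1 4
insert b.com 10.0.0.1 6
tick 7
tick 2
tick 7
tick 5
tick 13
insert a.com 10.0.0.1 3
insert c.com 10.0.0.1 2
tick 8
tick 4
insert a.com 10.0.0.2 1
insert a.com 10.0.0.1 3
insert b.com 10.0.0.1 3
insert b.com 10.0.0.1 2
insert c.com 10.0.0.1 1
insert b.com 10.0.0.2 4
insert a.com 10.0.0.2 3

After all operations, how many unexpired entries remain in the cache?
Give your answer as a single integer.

Answer: 3

Derivation:
Op 1: insert c.com -> 10.0.0.2 (expiry=0+1=1). clock=0
Op 2: insert a.com -> 10.0.0.2 (expiry=0+4=4). clock=0
Op 3: tick 6 -> clock=6. purged={a.com,c.com}
Op 4: insert b.com -> 10.0.0.2 (expiry=6+5=11). clock=6
Op 5: insert b.com -> 10.0.0.1 (expiry=6+4=10). clock=6
Op 6: insert b.com -> 10.0.0.1 (expiry=6+6=12). clock=6
Op 7: tick 7 -> clock=13. purged={b.com}
Op 8: tick 2 -> clock=15.
Op 9: tick 7 -> clock=22.
Op 10: tick 5 -> clock=27.
Op 11: tick 13 -> clock=40.
Op 12: insert a.com -> 10.0.0.1 (expiry=40+3=43). clock=40
Op 13: insert c.com -> 10.0.0.1 (expiry=40+2=42). clock=40
Op 14: tick 8 -> clock=48. purged={a.com,c.com}
Op 15: tick 4 -> clock=52.
Op 16: insert a.com -> 10.0.0.2 (expiry=52+1=53). clock=52
Op 17: insert a.com -> 10.0.0.1 (expiry=52+3=55). clock=52
Op 18: insert b.com -> 10.0.0.1 (expiry=52+3=55). clock=52
Op 19: insert b.com -> 10.0.0.1 (expiry=52+2=54). clock=52
Op 20: insert c.com -> 10.0.0.1 (expiry=52+1=53). clock=52
Op 21: insert b.com -> 10.0.0.2 (expiry=52+4=56). clock=52
Op 22: insert a.com -> 10.0.0.2 (expiry=52+3=55). clock=52
Final cache (unexpired): {a.com,b.com,c.com} -> size=3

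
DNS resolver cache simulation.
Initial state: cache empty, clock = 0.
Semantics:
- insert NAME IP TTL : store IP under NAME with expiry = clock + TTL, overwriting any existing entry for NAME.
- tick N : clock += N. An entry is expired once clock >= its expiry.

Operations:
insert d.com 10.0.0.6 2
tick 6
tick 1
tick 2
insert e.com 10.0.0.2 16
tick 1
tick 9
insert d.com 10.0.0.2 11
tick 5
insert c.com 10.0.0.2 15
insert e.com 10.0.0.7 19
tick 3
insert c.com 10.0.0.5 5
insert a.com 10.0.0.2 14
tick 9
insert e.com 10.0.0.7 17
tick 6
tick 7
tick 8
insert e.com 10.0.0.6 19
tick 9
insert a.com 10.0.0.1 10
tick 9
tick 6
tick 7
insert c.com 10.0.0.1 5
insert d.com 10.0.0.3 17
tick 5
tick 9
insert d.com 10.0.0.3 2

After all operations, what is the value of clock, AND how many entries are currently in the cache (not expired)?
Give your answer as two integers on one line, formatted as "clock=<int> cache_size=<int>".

Op 1: insert d.com -> 10.0.0.6 (expiry=0+2=2). clock=0
Op 2: tick 6 -> clock=6. purged={d.com}
Op 3: tick 1 -> clock=7.
Op 4: tick 2 -> clock=9.
Op 5: insert e.com -> 10.0.0.2 (expiry=9+16=25). clock=9
Op 6: tick 1 -> clock=10.
Op 7: tick 9 -> clock=19.
Op 8: insert d.com -> 10.0.0.2 (expiry=19+11=30). clock=19
Op 9: tick 5 -> clock=24.
Op 10: insert c.com -> 10.0.0.2 (expiry=24+15=39). clock=24
Op 11: insert e.com -> 10.0.0.7 (expiry=24+19=43). clock=24
Op 12: tick 3 -> clock=27.
Op 13: insert c.com -> 10.0.0.5 (expiry=27+5=32). clock=27
Op 14: insert a.com -> 10.0.0.2 (expiry=27+14=41). clock=27
Op 15: tick 9 -> clock=36. purged={c.com,d.com}
Op 16: insert e.com -> 10.0.0.7 (expiry=36+17=53). clock=36
Op 17: tick 6 -> clock=42. purged={a.com}
Op 18: tick 7 -> clock=49.
Op 19: tick 8 -> clock=57. purged={e.com}
Op 20: insert e.com -> 10.0.0.6 (expiry=57+19=76). clock=57
Op 21: tick 9 -> clock=66.
Op 22: insert a.com -> 10.0.0.1 (expiry=66+10=76). clock=66
Op 23: tick 9 -> clock=75.
Op 24: tick 6 -> clock=81. purged={a.com,e.com}
Op 25: tick 7 -> clock=88.
Op 26: insert c.com -> 10.0.0.1 (expiry=88+5=93). clock=88
Op 27: insert d.com -> 10.0.0.3 (expiry=88+17=105). clock=88
Op 28: tick 5 -> clock=93. purged={c.com}
Op 29: tick 9 -> clock=102.
Op 30: insert d.com -> 10.0.0.3 (expiry=102+2=104). clock=102
Final clock = 102
Final cache (unexpired): {d.com} -> size=1

Answer: clock=102 cache_size=1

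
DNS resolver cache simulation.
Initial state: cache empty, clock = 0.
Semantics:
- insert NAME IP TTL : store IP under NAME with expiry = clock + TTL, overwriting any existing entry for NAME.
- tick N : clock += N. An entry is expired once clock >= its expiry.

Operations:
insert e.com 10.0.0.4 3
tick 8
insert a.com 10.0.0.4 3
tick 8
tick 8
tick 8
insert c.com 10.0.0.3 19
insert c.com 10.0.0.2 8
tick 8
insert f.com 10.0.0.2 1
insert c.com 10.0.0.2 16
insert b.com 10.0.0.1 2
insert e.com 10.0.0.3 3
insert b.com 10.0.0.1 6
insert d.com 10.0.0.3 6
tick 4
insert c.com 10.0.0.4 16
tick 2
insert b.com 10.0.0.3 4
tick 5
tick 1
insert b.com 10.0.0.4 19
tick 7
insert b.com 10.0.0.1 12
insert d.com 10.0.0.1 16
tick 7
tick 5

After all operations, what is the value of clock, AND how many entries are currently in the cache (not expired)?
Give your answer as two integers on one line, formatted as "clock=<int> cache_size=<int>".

Op 1: insert e.com -> 10.0.0.4 (expiry=0+3=3). clock=0
Op 2: tick 8 -> clock=8. purged={e.com}
Op 3: insert a.com -> 10.0.0.4 (expiry=8+3=11). clock=8
Op 4: tick 8 -> clock=16. purged={a.com}
Op 5: tick 8 -> clock=24.
Op 6: tick 8 -> clock=32.
Op 7: insert c.com -> 10.0.0.3 (expiry=32+19=51). clock=32
Op 8: insert c.com -> 10.0.0.2 (expiry=32+8=40). clock=32
Op 9: tick 8 -> clock=40. purged={c.com}
Op 10: insert f.com -> 10.0.0.2 (expiry=40+1=41). clock=40
Op 11: insert c.com -> 10.0.0.2 (expiry=40+16=56). clock=40
Op 12: insert b.com -> 10.0.0.1 (expiry=40+2=42). clock=40
Op 13: insert e.com -> 10.0.0.3 (expiry=40+3=43). clock=40
Op 14: insert b.com -> 10.0.0.1 (expiry=40+6=46). clock=40
Op 15: insert d.com -> 10.0.0.3 (expiry=40+6=46). clock=40
Op 16: tick 4 -> clock=44. purged={e.com,f.com}
Op 17: insert c.com -> 10.0.0.4 (expiry=44+16=60). clock=44
Op 18: tick 2 -> clock=46. purged={b.com,d.com}
Op 19: insert b.com -> 10.0.0.3 (expiry=46+4=50). clock=46
Op 20: tick 5 -> clock=51. purged={b.com}
Op 21: tick 1 -> clock=52.
Op 22: insert b.com -> 10.0.0.4 (expiry=52+19=71). clock=52
Op 23: tick 7 -> clock=59.
Op 24: insert b.com -> 10.0.0.1 (expiry=59+12=71). clock=59
Op 25: insert d.com -> 10.0.0.1 (expiry=59+16=75). clock=59
Op 26: tick 7 -> clock=66. purged={c.com}
Op 27: tick 5 -> clock=71. purged={b.com}
Final clock = 71
Final cache (unexpired): {d.com} -> size=1

Answer: clock=71 cache_size=1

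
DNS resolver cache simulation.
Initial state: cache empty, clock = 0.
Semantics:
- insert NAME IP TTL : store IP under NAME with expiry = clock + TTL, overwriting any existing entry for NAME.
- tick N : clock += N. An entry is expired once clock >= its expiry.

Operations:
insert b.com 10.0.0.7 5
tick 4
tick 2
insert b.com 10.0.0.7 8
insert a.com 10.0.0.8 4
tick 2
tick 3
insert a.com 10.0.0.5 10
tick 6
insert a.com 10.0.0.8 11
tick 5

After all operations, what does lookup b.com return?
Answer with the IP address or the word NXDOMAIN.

Answer: NXDOMAIN

Derivation:
Op 1: insert b.com -> 10.0.0.7 (expiry=0+5=5). clock=0
Op 2: tick 4 -> clock=4.
Op 3: tick 2 -> clock=6. purged={b.com}
Op 4: insert b.com -> 10.0.0.7 (expiry=6+8=14). clock=6
Op 5: insert a.com -> 10.0.0.8 (expiry=6+4=10). clock=6
Op 6: tick 2 -> clock=8.
Op 7: tick 3 -> clock=11. purged={a.com}
Op 8: insert a.com -> 10.0.0.5 (expiry=11+10=21). clock=11
Op 9: tick 6 -> clock=17. purged={b.com}
Op 10: insert a.com -> 10.0.0.8 (expiry=17+11=28). clock=17
Op 11: tick 5 -> clock=22.
lookup b.com: not in cache (expired or never inserted)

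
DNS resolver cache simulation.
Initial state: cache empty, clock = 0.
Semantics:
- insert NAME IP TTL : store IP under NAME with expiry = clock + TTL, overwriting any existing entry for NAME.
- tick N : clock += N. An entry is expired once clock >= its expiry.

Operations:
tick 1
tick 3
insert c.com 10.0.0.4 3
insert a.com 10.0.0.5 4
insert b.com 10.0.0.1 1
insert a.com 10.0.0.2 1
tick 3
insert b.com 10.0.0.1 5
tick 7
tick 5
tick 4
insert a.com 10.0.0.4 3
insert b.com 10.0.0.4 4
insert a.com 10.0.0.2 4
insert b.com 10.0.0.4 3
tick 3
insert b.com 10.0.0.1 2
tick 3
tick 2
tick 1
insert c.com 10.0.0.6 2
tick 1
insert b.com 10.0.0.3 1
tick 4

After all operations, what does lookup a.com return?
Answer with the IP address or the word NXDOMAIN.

Op 1: tick 1 -> clock=1.
Op 2: tick 3 -> clock=4.
Op 3: insert c.com -> 10.0.0.4 (expiry=4+3=7). clock=4
Op 4: insert a.com -> 10.0.0.5 (expiry=4+4=8). clock=4
Op 5: insert b.com -> 10.0.0.1 (expiry=4+1=5). clock=4
Op 6: insert a.com -> 10.0.0.2 (expiry=4+1=5). clock=4
Op 7: tick 3 -> clock=7. purged={a.com,b.com,c.com}
Op 8: insert b.com -> 10.0.0.1 (expiry=7+5=12). clock=7
Op 9: tick 7 -> clock=14. purged={b.com}
Op 10: tick 5 -> clock=19.
Op 11: tick 4 -> clock=23.
Op 12: insert a.com -> 10.0.0.4 (expiry=23+3=26). clock=23
Op 13: insert b.com -> 10.0.0.4 (expiry=23+4=27). clock=23
Op 14: insert a.com -> 10.0.0.2 (expiry=23+4=27). clock=23
Op 15: insert b.com -> 10.0.0.4 (expiry=23+3=26). clock=23
Op 16: tick 3 -> clock=26. purged={b.com}
Op 17: insert b.com -> 10.0.0.1 (expiry=26+2=28). clock=26
Op 18: tick 3 -> clock=29. purged={a.com,b.com}
Op 19: tick 2 -> clock=31.
Op 20: tick 1 -> clock=32.
Op 21: insert c.com -> 10.0.0.6 (expiry=32+2=34). clock=32
Op 22: tick 1 -> clock=33.
Op 23: insert b.com -> 10.0.0.3 (expiry=33+1=34). clock=33
Op 24: tick 4 -> clock=37. purged={b.com,c.com}
lookup a.com: not in cache (expired or never inserted)

Answer: NXDOMAIN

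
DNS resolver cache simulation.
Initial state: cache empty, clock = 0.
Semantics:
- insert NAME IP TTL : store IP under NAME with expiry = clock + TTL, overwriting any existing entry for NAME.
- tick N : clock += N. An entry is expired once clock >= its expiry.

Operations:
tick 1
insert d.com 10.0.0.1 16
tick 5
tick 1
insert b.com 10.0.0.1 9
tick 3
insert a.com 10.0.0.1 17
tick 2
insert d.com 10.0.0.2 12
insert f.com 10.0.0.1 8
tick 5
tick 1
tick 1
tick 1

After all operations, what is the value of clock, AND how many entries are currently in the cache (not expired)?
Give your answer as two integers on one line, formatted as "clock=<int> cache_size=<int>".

Op 1: tick 1 -> clock=1.
Op 2: insert d.com -> 10.0.0.1 (expiry=1+16=17). clock=1
Op 3: tick 5 -> clock=6.
Op 4: tick 1 -> clock=7.
Op 5: insert b.com -> 10.0.0.1 (expiry=7+9=16). clock=7
Op 6: tick 3 -> clock=10.
Op 7: insert a.com -> 10.0.0.1 (expiry=10+17=27). clock=10
Op 8: tick 2 -> clock=12.
Op 9: insert d.com -> 10.0.0.2 (expiry=12+12=24). clock=12
Op 10: insert f.com -> 10.0.0.1 (expiry=12+8=20). clock=12
Op 11: tick 5 -> clock=17. purged={b.com}
Op 12: tick 1 -> clock=18.
Op 13: tick 1 -> clock=19.
Op 14: tick 1 -> clock=20. purged={f.com}
Final clock = 20
Final cache (unexpired): {a.com,d.com} -> size=2

Answer: clock=20 cache_size=2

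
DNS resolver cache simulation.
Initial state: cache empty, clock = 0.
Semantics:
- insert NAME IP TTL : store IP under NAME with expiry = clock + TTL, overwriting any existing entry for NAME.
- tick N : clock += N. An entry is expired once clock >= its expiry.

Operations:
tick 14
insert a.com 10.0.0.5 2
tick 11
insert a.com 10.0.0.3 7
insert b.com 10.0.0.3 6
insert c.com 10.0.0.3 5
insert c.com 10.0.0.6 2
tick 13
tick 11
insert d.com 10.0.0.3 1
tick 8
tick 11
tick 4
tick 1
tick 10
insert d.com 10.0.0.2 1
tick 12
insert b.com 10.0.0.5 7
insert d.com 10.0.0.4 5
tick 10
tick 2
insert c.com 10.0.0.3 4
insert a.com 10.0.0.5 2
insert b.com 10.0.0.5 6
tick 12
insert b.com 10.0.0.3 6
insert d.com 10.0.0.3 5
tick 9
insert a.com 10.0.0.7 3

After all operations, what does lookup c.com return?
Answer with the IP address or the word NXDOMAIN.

Answer: NXDOMAIN

Derivation:
Op 1: tick 14 -> clock=14.
Op 2: insert a.com -> 10.0.0.5 (expiry=14+2=16). clock=14
Op 3: tick 11 -> clock=25. purged={a.com}
Op 4: insert a.com -> 10.0.0.3 (expiry=25+7=32). clock=25
Op 5: insert b.com -> 10.0.0.3 (expiry=25+6=31). clock=25
Op 6: insert c.com -> 10.0.0.3 (expiry=25+5=30). clock=25
Op 7: insert c.com -> 10.0.0.6 (expiry=25+2=27). clock=25
Op 8: tick 13 -> clock=38. purged={a.com,b.com,c.com}
Op 9: tick 11 -> clock=49.
Op 10: insert d.com -> 10.0.0.3 (expiry=49+1=50). clock=49
Op 11: tick 8 -> clock=57. purged={d.com}
Op 12: tick 11 -> clock=68.
Op 13: tick 4 -> clock=72.
Op 14: tick 1 -> clock=73.
Op 15: tick 10 -> clock=83.
Op 16: insert d.com -> 10.0.0.2 (expiry=83+1=84). clock=83
Op 17: tick 12 -> clock=95. purged={d.com}
Op 18: insert b.com -> 10.0.0.5 (expiry=95+7=102). clock=95
Op 19: insert d.com -> 10.0.0.4 (expiry=95+5=100). clock=95
Op 20: tick 10 -> clock=105. purged={b.com,d.com}
Op 21: tick 2 -> clock=107.
Op 22: insert c.com -> 10.0.0.3 (expiry=107+4=111). clock=107
Op 23: insert a.com -> 10.0.0.5 (expiry=107+2=109). clock=107
Op 24: insert b.com -> 10.0.0.5 (expiry=107+6=113). clock=107
Op 25: tick 12 -> clock=119. purged={a.com,b.com,c.com}
Op 26: insert b.com -> 10.0.0.3 (expiry=119+6=125). clock=119
Op 27: insert d.com -> 10.0.0.3 (expiry=119+5=124). clock=119
Op 28: tick 9 -> clock=128. purged={b.com,d.com}
Op 29: insert a.com -> 10.0.0.7 (expiry=128+3=131). clock=128
lookup c.com: not in cache (expired or never inserted)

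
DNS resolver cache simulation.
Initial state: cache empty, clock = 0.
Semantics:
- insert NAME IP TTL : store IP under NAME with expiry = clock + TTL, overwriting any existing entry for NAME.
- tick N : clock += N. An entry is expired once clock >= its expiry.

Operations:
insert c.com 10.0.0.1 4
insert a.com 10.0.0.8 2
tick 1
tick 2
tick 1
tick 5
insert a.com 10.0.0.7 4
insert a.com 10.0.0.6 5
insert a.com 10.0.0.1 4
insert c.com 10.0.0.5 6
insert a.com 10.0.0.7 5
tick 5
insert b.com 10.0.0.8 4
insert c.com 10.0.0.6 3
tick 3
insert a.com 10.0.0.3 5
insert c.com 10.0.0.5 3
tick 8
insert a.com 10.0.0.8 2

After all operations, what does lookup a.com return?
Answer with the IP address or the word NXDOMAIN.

Answer: 10.0.0.8

Derivation:
Op 1: insert c.com -> 10.0.0.1 (expiry=0+4=4). clock=0
Op 2: insert a.com -> 10.0.0.8 (expiry=0+2=2). clock=0
Op 3: tick 1 -> clock=1.
Op 4: tick 2 -> clock=3. purged={a.com}
Op 5: tick 1 -> clock=4. purged={c.com}
Op 6: tick 5 -> clock=9.
Op 7: insert a.com -> 10.0.0.7 (expiry=9+4=13). clock=9
Op 8: insert a.com -> 10.0.0.6 (expiry=9+5=14). clock=9
Op 9: insert a.com -> 10.0.0.1 (expiry=9+4=13). clock=9
Op 10: insert c.com -> 10.0.0.5 (expiry=9+6=15). clock=9
Op 11: insert a.com -> 10.0.0.7 (expiry=9+5=14). clock=9
Op 12: tick 5 -> clock=14. purged={a.com}
Op 13: insert b.com -> 10.0.0.8 (expiry=14+4=18). clock=14
Op 14: insert c.com -> 10.0.0.6 (expiry=14+3=17). clock=14
Op 15: tick 3 -> clock=17. purged={c.com}
Op 16: insert a.com -> 10.0.0.3 (expiry=17+5=22). clock=17
Op 17: insert c.com -> 10.0.0.5 (expiry=17+3=20). clock=17
Op 18: tick 8 -> clock=25. purged={a.com,b.com,c.com}
Op 19: insert a.com -> 10.0.0.8 (expiry=25+2=27). clock=25
lookup a.com: present, ip=10.0.0.8 expiry=27 > clock=25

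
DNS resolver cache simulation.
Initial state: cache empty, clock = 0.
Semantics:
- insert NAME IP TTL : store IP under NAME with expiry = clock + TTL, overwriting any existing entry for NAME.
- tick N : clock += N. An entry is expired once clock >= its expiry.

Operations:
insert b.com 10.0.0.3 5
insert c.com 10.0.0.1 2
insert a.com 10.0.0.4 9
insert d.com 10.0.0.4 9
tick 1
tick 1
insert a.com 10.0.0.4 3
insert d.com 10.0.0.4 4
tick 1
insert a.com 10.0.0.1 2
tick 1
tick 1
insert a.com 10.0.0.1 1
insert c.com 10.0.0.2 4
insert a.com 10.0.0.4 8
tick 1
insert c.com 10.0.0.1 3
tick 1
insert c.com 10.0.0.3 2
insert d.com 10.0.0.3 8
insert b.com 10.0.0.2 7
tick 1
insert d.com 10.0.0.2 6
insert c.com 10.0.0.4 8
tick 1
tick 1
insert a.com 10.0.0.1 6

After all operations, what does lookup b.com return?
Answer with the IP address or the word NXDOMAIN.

Answer: 10.0.0.2

Derivation:
Op 1: insert b.com -> 10.0.0.3 (expiry=0+5=5). clock=0
Op 2: insert c.com -> 10.0.0.1 (expiry=0+2=2). clock=0
Op 3: insert a.com -> 10.0.0.4 (expiry=0+9=9). clock=0
Op 4: insert d.com -> 10.0.0.4 (expiry=0+9=9). clock=0
Op 5: tick 1 -> clock=1.
Op 6: tick 1 -> clock=2. purged={c.com}
Op 7: insert a.com -> 10.0.0.4 (expiry=2+3=5). clock=2
Op 8: insert d.com -> 10.0.0.4 (expiry=2+4=6). clock=2
Op 9: tick 1 -> clock=3.
Op 10: insert a.com -> 10.0.0.1 (expiry=3+2=5). clock=3
Op 11: tick 1 -> clock=4.
Op 12: tick 1 -> clock=5. purged={a.com,b.com}
Op 13: insert a.com -> 10.0.0.1 (expiry=5+1=6). clock=5
Op 14: insert c.com -> 10.0.0.2 (expiry=5+4=9). clock=5
Op 15: insert a.com -> 10.0.0.4 (expiry=5+8=13). clock=5
Op 16: tick 1 -> clock=6. purged={d.com}
Op 17: insert c.com -> 10.0.0.1 (expiry=6+3=9). clock=6
Op 18: tick 1 -> clock=7.
Op 19: insert c.com -> 10.0.0.3 (expiry=7+2=9). clock=7
Op 20: insert d.com -> 10.0.0.3 (expiry=7+8=15). clock=7
Op 21: insert b.com -> 10.0.0.2 (expiry=7+7=14). clock=7
Op 22: tick 1 -> clock=8.
Op 23: insert d.com -> 10.0.0.2 (expiry=8+6=14). clock=8
Op 24: insert c.com -> 10.0.0.4 (expiry=8+8=16). clock=8
Op 25: tick 1 -> clock=9.
Op 26: tick 1 -> clock=10.
Op 27: insert a.com -> 10.0.0.1 (expiry=10+6=16). clock=10
lookup b.com: present, ip=10.0.0.2 expiry=14 > clock=10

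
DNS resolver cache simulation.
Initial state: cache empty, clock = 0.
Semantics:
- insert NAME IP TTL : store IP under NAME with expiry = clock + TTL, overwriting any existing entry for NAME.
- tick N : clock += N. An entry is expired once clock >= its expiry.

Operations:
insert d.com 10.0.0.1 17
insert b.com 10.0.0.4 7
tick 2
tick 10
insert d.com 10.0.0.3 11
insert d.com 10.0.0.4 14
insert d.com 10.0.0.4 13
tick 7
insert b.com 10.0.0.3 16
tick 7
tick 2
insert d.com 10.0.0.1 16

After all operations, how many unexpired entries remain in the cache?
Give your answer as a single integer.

Answer: 2

Derivation:
Op 1: insert d.com -> 10.0.0.1 (expiry=0+17=17). clock=0
Op 2: insert b.com -> 10.0.0.4 (expiry=0+7=7). clock=0
Op 3: tick 2 -> clock=2.
Op 4: tick 10 -> clock=12. purged={b.com}
Op 5: insert d.com -> 10.0.0.3 (expiry=12+11=23). clock=12
Op 6: insert d.com -> 10.0.0.4 (expiry=12+14=26). clock=12
Op 7: insert d.com -> 10.0.0.4 (expiry=12+13=25). clock=12
Op 8: tick 7 -> clock=19.
Op 9: insert b.com -> 10.0.0.3 (expiry=19+16=35). clock=19
Op 10: tick 7 -> clock=26. purged={d.com}
Op 11: tick 2 -> clock=28.
Op 12: insert d.com -> 10.0.0.1 (expiry=28+16=44). clock=28
Final cache (unexpired): {b.com,d.com} -> size=2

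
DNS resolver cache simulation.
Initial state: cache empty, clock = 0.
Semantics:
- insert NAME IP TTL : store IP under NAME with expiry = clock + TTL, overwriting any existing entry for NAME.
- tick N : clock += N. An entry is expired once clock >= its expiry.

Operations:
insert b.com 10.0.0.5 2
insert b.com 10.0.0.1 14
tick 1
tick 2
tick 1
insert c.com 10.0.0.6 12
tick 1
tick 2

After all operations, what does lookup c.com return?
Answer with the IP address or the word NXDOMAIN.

Answer: 10.0.0.6

Derivation:
Op 1: insert b.com -> 10.0.0.5 (expiry=0+2=2). clock=0
Op 2: insert b.com -> 10.0.0.1 (expiry=0+14=14). clock=0
Op 3: tick 1 -> clock=1.
Op 4: tick 2 -> clock=3.
Op 5: tick 1 -> clock=4.
Op 6: insert c.com -> 10.0.0.6 (expiry=4+12=16). clock=4
Op 7: tick 1 -> clock=5.
Op 8: tick 2 -> clock=7.
lookup c.com: present, ip=10.0.0.6 expiry=16 > clock=7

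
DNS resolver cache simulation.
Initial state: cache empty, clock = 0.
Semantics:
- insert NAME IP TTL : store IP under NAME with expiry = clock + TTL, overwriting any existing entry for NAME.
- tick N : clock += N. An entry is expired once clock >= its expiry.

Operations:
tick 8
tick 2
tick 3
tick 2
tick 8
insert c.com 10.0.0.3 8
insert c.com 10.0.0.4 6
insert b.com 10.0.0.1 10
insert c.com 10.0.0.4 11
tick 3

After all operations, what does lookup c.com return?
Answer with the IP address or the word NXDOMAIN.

Answer: 10.0.0.4

Derivation:
Op 1: tick 8 -> clock=8.
Op 2: tick 2 -> clock=10.
Op 3: tick 3 -> clock=13.
Op 4: tick 2 -> clock=15.
Op 5: tick 8 -> clock=23.
Op 6: insert c.com -> 10.0.0.3 (expiry=23+8=31). clock=23
Op 7: insert c.com -> 10.0.0.4 (expiry=23+6=29). clock=23
Op 8: insert b.com -> 10.0.0.1 (expiry=23+10=33). clock=23
Op 9: insert c.com -> 10.0.0.4 (expiry=23+11=34). clock=23
Op 10: tick 3 -> clock=26.
lookup c.com: present, ip=10.0.0.4 expiry=34 > clock=26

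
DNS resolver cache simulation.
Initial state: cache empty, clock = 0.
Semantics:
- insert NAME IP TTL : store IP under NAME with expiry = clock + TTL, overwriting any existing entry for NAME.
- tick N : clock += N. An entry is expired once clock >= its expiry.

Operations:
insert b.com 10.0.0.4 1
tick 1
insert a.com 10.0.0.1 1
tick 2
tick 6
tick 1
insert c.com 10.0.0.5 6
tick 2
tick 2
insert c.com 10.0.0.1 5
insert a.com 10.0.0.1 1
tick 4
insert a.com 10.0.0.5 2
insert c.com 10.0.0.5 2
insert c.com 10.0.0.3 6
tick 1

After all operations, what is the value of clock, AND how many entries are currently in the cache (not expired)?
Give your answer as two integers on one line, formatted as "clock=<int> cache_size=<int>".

Op 1: insert b.com -> 10.0.0.4 (expiry=0+1=1). clock=0
Op 2: tick 1 -> clock=1. purged={b.com}
Op 3: insert a.com -> 10.0.0.1 (expiry=1+1=2). clock=1
Op 4: tick 2 -> clock=3. purged={a.com}
Op 5: tick 6 -> clock=9.
Op 6: tick 1 -> clock=10.
Op 7: insert c.com -> 10.0.0.5 (expiry=10+6=16). clock=10
Op 8: tick 2 -> clock=12.
Op 9: tick 2 -> clock=14.
Op 10: insert c.com -> 10.0.0.1 (expiry=14+5=19). clock=14
Op 11: insert a.com -> 10.0.0.1 (expiry=14+1=15). clock=14
Op 12: tick 4 -> clock=18. purged={a.com}
Op 13: insert a.com -> 10.0.0.5 (expiry=18+2=20). clock=18
Op 14: insert c.com -> 10.0.0.5 (expiry=18+2=20). clock=18
Op 15: insert c.com -> 10.0.0.3 (expiry=18+6=24). clock=18
Op 16: tick 1 -> clock=19.
Final clock = 19
Final cache (unexpired): {a.com,c.com} -> size=2

Answer: clock=19 cache_size=2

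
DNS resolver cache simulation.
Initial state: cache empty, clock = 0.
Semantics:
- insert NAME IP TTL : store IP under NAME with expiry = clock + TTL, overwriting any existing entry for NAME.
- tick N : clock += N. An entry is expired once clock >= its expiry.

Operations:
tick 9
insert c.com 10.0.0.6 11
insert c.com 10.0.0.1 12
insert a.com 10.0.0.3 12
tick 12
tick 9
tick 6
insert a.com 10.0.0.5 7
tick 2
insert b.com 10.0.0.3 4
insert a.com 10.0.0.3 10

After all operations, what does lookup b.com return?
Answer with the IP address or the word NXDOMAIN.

Answer: 10.0.0.3

Derivation:
Op 1: tick 9 -> clock=9.
Op 2: insert c.com -> 10.0.0.6 (expiry=9+11=20). clock=9
Op 3: insert c.com -> 10.0.0.1 (expiry=9+12=21). clock=9
Op 4: insert a.com -> 10.0.0.3 (expiry=9+12=21). clock=9
Op 5: tick 12 -> clock=21. purged={a.com,c.com}
Op 6: tick 9 -> clock=30.
Op 7: tick 6 -> clock=36.
Op 8: insert a.com -> 10.0.0.5 (expiry=36+7=43). clock=36
Op 9: tick 2 -> clock=38.
Op 10: insert b.com -> 10.0.0.3 (expiry=38+4=42). clock=38
Op 11: insert a.com -> 10.0.0.3 (expiry=38+10=48). clock=38
lookup b.com: present, ip=10.0.0.3 expiry=42 > clock=38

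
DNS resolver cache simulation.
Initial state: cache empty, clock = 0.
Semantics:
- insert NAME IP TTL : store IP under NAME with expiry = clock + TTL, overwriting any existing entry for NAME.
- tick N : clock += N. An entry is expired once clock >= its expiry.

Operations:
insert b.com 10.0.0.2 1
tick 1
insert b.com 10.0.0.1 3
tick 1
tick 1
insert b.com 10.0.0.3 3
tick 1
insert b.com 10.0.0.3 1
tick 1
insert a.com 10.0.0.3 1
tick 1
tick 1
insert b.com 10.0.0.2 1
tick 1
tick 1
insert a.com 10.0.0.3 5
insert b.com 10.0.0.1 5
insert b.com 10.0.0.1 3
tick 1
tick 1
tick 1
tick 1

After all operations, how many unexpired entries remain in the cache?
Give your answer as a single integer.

Op 1: insert b.com -> 10.0.0.2 (expiry=0+1=1). clock=0
Op 2: tick 1 -> clock=1. purged={b.com}
Op 3: insert b.com -> 10.0.0.1 (expiry=1+3=4). clock=1
Op 4: tick 1 -> clock=2.
Op 5: tick 1 -> clock=3.
Op 6: insert b.com -> 10.0.0.3 (expiry=3+3=6). clock=3
Op 7: tick 1 -> clock=4.
Op 8: insert b.com -> 10.0.0.3 (expiry=4+1=5). clock=4
Op 9: tick 1 -> clock=5. purged={b.com}
Op 10: insert a.com -> 10.0.0.3 (expiry=5+1=6). clock=5
Op 11: tick 1 -> clock=6. purged={a.com}
Op 12: tick 1 -> clock=7.
Op 13: insert b.com -> 10.0.0.2 (expiry=7+1=8). clock=7
Op 14: tick 1 -> clock=8. purged={b.com}
Op 15: tick 1 -> clock=9.
Op 16: insert a.com -> 10.0.0.3 (expiry=9+5=14). clock=9
Op 17: insert b.com -> 10.0.0.1 (expiry=9+5=14). clock=9
Op 18: insert b.com -> 10.0.0.1 (expiry=9+3=12). clock=9
Op 19: tick 1 -> clock=10.
Op 20: tick 1 -> clock=11.
Op 21: tick 1 -> clock=12. purged={b.com}
Op 22: tick 1 -> clock=13.
Final cache (unexpired): {a.com} -> size=1

Answer: 1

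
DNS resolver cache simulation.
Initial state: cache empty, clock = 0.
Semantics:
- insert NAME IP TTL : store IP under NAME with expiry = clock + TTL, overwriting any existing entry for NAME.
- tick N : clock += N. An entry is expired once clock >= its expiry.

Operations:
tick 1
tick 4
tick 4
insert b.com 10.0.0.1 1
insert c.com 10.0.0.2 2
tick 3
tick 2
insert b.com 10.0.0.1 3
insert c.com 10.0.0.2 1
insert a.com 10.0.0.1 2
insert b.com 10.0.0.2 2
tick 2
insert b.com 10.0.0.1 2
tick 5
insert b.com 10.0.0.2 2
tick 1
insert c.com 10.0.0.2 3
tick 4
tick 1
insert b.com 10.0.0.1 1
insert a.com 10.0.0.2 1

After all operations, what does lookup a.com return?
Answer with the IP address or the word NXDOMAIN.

Answer: 10.0.0.2

Derivation:
Op 1: tick 1 -> clock=1.
Op 2: tick 4 -> clock=5.
Op 3: tick 4 -> clock=9.
Op 4: insert b.com -> 10.0.0.1 (expiry=9+1=10). clock=9
Op 5: insert c.com -> 10.0.0.2 (expiry=9+2=11). clock=9
Op 6: tick 3 -> clock=12. purged={b.com,c.com}
Op 7: tick 2 -> clock=14.
Op 8: insert b.com -> 10.0.0.1 (expiry=14+3=17). clock=14
Op 9: insert c.com -> 10.0.0.2 (expiry=14+1=15). clock=14
Op 10: insert a.com -> 10.0.0.1 (expiry=14+2=16). clock=14
Op 11: insert b.com -> 10.0.0.2 (expiry=14+2=16). clock=14
Op 12: tick 2 -> clock=16. purged={a.com,b.com,c.com}
Op 13: insert b.com -> 10.0.0.1 (expiry=16+2=18). clock=16
Op 14: tick 5 -> clock=21. purged={b.com}
Op 15: insert b.com -> 10.0.0.2 (expiry=21+2=23). clock=21
Op 16: tick 1 -> clock=22.
Op 17: insert c.com -> 10.0.0.2 (expiry=22+3=25). clock=22
Op 18: tick 4 -> clock=26. purged={b.com,c.com}
Op 19: tick 1 -> clock=27.
Op 20: insert b.com -> 10.0.0.1 (expiry=27+1=28). clock=27
Op 21: insert a.com -> 10.0.0.2 (expiry=27+1=28). clock=27
lookup a.com: present, ip=10.0.0.2 expiry=28 > clock=27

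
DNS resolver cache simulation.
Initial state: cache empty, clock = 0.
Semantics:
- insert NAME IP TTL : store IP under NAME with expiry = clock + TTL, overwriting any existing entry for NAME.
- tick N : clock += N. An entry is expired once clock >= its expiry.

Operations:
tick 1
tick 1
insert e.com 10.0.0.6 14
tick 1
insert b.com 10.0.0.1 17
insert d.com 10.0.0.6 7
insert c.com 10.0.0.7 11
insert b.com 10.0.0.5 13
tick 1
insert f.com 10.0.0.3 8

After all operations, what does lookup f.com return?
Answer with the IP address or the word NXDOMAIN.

Op 1: tick 1 -> clock=1.
Op 2: tick 1 -> clock=2.
Op 3: insert e.com -> 10.0.0.6 (expiry=2+14=16). clock=2
Op 4: tick 1 -> clock=3.
Op 5: insert b.com -> 10.0.0.1 (expiry=3+17=20). clock=3
Op 6: insert d.com -> 10.0.0.6 (expiry=3+7=10). clock=3
Op 7: insert c.com -> 10.0.0.7 (expiry=3+11=14). clock=3
Op 8: insert b.com -> 10.0.0.5 (expiry=3+13=16). clock=3
Op 9: tick 1 -> clock=4.
Op 10: insert f.com -> 10.0.0.3 (expiry=4+8=12). clock=4
lookup f.com: present, ip=10.0.0.3 expiry=12 > clock=4

Answer: 10.0.0.3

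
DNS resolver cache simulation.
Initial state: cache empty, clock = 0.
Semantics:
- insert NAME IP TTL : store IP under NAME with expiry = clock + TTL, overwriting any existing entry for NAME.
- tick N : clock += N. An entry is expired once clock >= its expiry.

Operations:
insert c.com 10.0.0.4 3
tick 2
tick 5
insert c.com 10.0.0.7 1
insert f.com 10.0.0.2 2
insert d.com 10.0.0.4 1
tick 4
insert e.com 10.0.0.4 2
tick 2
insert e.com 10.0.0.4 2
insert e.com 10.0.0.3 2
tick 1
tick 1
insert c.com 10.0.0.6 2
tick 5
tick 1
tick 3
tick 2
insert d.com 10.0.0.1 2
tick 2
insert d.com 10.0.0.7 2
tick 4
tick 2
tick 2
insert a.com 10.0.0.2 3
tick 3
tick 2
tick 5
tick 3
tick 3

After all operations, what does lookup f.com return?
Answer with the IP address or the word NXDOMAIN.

Answer: NXDOMAIN

Derivation:
Op 1: insert c.com -> 10.0.0.4 (expiry=0+3=3). clock=0
Op 2: tick 2 -> clock=2.
Op 3: tick 5 -> clock=7. purged={c.com}
Op 4: insert c.com -> 10.0.0.7 (expiry=7+1=8). clock=7
Op 5: insert f.com -> 10.0.0.2 (expiry=7+2=9). clock=7
Op 6: insert d.com -> 10.0.0.4 (expiry=7+1=8). clock=7
Op 7: tick 4 -> clock=11. purged={c.com,d.com,f.com}
Op 8: insert e.com -> 10.0.0.4 (expiry=11+2=13). clock=11
Op 9: tick 2 -> clock=13. purged={e.com}
Op 10: insert e.com -> 10.0.0.4 (expiry=13+2=15). clock=13
Op 11: insert e.com -> 10.0.0.3 (expiry=13+2=15). clock=13
Op 12: tick 1 -> clock=14.
Op 13: tick 1 -> clock=15. purged={e.com}
Op 14: insert c.com -> 10.0.0.6 (expiry=15+2=17). clock=15
Op 15: tick 5 -> clock=20. purged={c.com}
Op 16: tick 1 -> clock=21.
Op 17: tick 3 -> clock=24.
Op 18: tick 2 -> clock=26.
Op 19: insert d.com -> 10.0.0.1 (expiry=26+2=28). clock=26
Op 20: tick 2 -> clock=28. purged={d.com}
Op 21: insert d.com -> 10.0.0.7 (expiry=28+2=30). clock=28
Op 22: tick 4 -> clock=32. purged={d.com}
Op 23: tick 2 -> clock=34.
Op 24: tick 2 -> clock=36.
Op 25: insert a.com -> 10.0.0.2 (expiry=36+3=39). clock=36
Op 26: tick 3 -> clock=39. purged={a.com}
Op 27: tick 2 -> clock=41.
Op 28: tick 5 -> clock=46.
Op 29: tick 3 -> clock=49.
Op 30: tick 3 -> clock=52.
lookup f.com: not in cache (expired or never inserted)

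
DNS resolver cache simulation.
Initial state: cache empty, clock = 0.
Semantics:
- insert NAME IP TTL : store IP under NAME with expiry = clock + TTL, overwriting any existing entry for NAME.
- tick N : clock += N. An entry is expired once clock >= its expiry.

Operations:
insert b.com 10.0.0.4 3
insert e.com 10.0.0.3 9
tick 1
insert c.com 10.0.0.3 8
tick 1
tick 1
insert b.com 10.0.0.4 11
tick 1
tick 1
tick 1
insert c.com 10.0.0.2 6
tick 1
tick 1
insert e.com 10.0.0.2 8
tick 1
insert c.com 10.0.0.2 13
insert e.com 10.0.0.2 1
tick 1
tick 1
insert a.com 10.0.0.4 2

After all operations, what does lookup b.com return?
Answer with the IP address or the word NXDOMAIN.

Op 1: insert b.com -> 10.0.0.4 (expiry=0+3=3). clock=0
Op 2: insert e.com -> 10.0.0.3 (expiry=0+9=9). clock=0
Op 3: tick 1 -> clock=1.
Op 4: insert c.com -> 10.0.0.3 (expiry=1+8=9). clock=1
Op 5: tick 1 -> clock=2.
Op 6: tick 1 -> clock=3. purged={b.com}
Op 7: insert b.com -> 10.0.0.4 (expiry=3+11=14). clock=3
Op 8: tick 1 -> clock=4.
Op 9: tick 1 -> clock=5.
Op 10: tick 1 -> clock=6.
Op 11: insert c.com -> 10.0.0.2 (expiry=6+6=12). clock=6
Op 12: tick 1 -> clock=7.
Op 13: tick 1 -> clock=8.
Op 14: insert e.com -> 10.0.0.2 (expiry=8+8=16). clock=8
Op 15: tick 1 -> clock=9.
Op 16: insert c.com -> 10.0.0.2 (expiry=9+13=22). clock=9
Op 17: insert e.com -> 10.0.0.2 (expiry=9+1=10). clock=9
Op 18: tick 1 -> clock=10. purged={e.com}
Op 19: tick 1 -> clock=11.
Op 20: insert a.com -> 10.0.0.4 (expiry=11+2=13). clock=11
lookup b.com: present, ip=10.0.0.4 expiry=14 > clock=11

Answer: 10.0.0.4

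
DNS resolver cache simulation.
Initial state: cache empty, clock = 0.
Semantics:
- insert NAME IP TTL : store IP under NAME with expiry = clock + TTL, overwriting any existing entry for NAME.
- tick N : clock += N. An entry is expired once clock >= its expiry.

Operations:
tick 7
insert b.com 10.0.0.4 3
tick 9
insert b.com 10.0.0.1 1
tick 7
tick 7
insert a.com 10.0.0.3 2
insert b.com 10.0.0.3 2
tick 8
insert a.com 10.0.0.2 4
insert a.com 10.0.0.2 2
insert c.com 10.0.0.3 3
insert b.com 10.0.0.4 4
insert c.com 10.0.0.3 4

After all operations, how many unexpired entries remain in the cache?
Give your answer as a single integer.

Op 1: tick 7 -> clock=7.
Op 2: insert b.com -> 10.0.0.4 (expiry=7+3=10). clock=7
Op 3: tick 9 -> clock=16. purged={b.com}
Op 4: insert b.com -> 10.0.0.1 (expiry=16+1=17). clock=16
Op 5: tick 7 -> clock=23. purged={b.com}
Op 6: tick 7 -> clock=30.
Op 7: insert a.com -> 10.0.0.3 (expiry=30+2=32). clock=30
Op 8: insert b.com -> 10.0.0.3 (expiry=30+2=32). clock=30
Op 9: tick 8 -> clock=38. purged={a.com,b.com}
Op 10: insert a.com -> 10.0.0.2 (expiry=38+4=42). clock=38
Op 11: insert a.com -> 10.0.0.2 (expiry=38+2=40). clock=38
Op 12: insert c.com -> 10.0.0.3 (expiry=38+3=41). clock=38
Op 13: insert b.com -> 10.0.0.4 (expiry=38+4=42). clock=38
Op 14: insert c.com -> 10.0.0.3 (expiry=38+4=42). clock=38
Final cache (unexpired): {a.com,b.com,c.com} -> size=3

Answer: 3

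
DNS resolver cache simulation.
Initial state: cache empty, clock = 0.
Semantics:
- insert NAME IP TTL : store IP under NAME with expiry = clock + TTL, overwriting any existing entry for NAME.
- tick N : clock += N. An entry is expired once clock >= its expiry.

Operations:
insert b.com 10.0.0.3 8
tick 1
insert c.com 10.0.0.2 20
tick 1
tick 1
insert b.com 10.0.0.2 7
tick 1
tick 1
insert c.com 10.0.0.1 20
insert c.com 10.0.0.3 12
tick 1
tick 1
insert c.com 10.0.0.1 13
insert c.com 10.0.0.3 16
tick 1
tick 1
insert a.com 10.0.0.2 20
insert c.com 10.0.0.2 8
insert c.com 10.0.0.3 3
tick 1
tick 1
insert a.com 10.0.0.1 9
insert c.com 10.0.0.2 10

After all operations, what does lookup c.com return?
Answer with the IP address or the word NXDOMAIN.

Op 1: insert b.com -> 10.0.0.3 (expiry=0+8=8). clock=0
Op 2: tick 1 -> clock=1.
Op 3: insert c.com -> 10.0.0.2 (expiry=1+20=21). clock=1
Op 4: tick 1 -> clock=2.
Op 5: tick 1 -> clock=3.
Op 6: insert b.com -> 10.0.0.2 (expiry=3+7=10). clock=3
Op 7: tick 1 -> clock=4.
Op 8: tick 1 -> clock=5.
Op 9: insert c.com -> 10.0.0.1 (expiry=5+20=25). clock=5
Op 10: insert c.com -> 10.0.0.3 (expiry=5+12=17). clock=5
Op 11: tick 1 -> clock=6.
Op 12: tick 1 -> clock=7.
Op 13: insert c.com -> 10.0.0.1 (expiry=7+13=20). clock=7
Op 14: insert c.com -> 10.0.0.3 (expiry=7+16=23). clock=7
Op 15: tick 1 -> clock=8.
Op 16: tick 1 -> clock=9.
Op 17: insert a.com -> 10.0.0.2 (expiry=9+20=29). clock=9
Op 18: insert c.com -> 10.0.0.2 (expiry=9+8=17). clock=9
Op 19: insert c.com -> 10.0.0.3 (expiry=9+3=12). clock=9
Op 20: tick 1 -> clock=10. purged={b.com}
Op 21: tick 1 -> clock=11.
Op 22: insert a.com -> 10.0.0.1 (expiry=11+9=20). clock=11
Op 23: insert c.com -> 10.0.0.2 (expiry=11+10=21). clock=11
lookup c.com: present, ip=10.0.0.2 expiry=21 > clock=11

Answer: 10.0.0.2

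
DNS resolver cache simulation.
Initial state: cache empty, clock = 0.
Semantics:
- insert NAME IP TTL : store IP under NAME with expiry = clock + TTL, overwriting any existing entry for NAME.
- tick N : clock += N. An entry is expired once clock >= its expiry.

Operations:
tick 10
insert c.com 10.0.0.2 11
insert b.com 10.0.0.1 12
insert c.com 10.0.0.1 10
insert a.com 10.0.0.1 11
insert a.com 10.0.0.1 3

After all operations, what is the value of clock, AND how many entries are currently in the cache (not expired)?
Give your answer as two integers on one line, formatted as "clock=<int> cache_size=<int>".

Answer: clock=10 cache_size=3

Derivation:
Op 1: tick 10 -> clock=10.
Op 2: insert c.com -> 10.0.0.2 (expiry=10+11=21). clock=10
Op 3: insert b.com -> 10.0.0.1 (expiry=10+12=22). clock=10
Op 4: insert c.com -> 10.0.0.1 (expiry=10+10=20). clock=10
Op 5: insert a.com -> 10.0.0.1 (expiry=10+11=21). clock=10
Op 6: insert a.com -> 10.0.0.1 (expiry=10+3=13). clock=10
Final clock = 10
Final cache (unexpired): {a.com,b.com,c.com} -> size=3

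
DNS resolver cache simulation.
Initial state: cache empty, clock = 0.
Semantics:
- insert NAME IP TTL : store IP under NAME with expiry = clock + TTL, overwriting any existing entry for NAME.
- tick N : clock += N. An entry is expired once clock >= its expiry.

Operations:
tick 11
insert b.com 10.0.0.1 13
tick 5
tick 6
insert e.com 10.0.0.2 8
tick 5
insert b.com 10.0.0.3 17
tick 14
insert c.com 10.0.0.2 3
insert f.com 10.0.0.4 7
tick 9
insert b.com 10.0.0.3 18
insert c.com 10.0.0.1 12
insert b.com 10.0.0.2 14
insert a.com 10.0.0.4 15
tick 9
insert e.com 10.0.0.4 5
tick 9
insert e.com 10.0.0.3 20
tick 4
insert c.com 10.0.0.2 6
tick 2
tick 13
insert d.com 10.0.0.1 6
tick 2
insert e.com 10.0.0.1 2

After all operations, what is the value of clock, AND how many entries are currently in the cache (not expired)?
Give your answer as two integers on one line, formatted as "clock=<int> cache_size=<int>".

Op 1: tick 11 -> clock=11.
Op 2: insert b.com -> 10.0.0.1 (expiry=11+13=24). clock=11
Op 3: tick 5 -> clock=16.
Op 4: tick 6 -> clock=22.
Op 5: insert e.com -> 10.0.0.2 (expiry=22+8=30). clock=22
Op 6: tick 5 -> clock=27. purged={b.com}
Op 7: insert b.com -> 10.0.0.3 (expiry=27+17=44). clock=27
Op 8: tick 14 -> clock=41. purged={e.com}
Op 9: insert c.com -> 10.0.0.2 (expiry=41+3=44). clock=41
Op 10: insert f.com -> 10.0.0.4 (expiry=41+7=48). clock=41
Op 11: tick 9 -> clock=50. purged={b.com,c.com,f.com}
Op 12: insert b.com -> 10.0.0.3 (expiry=50+18=68). clock=50
Op 13: insert c.com -> 10.0.0.1 (expiry=50+12=62). clock=50
Op 14: insert b.com -> 10.0.0.2 (expiry=50+14=64). clock=50
Op 15: insert a.com -> 10.0.0.4 (expiry=50+15=65). clock=50
Op 16: tick 9 -> clock=59.
Op 17: insert e.com -> 10.0.0.4 (expiry=59+5=64). clock=59
Op 18: tick 9 -> clock=68. purged={a.com,b.com,c.com,e.com}
Op 19: insert e.com -> 10.0.0.3 (expiry=68+20=88). clock=68
Op 20: tick 4 -> clock=72.
Op 21: insert c.com -> 10.0.0.2 (expiry=72+6=78). clock=72
Op 22: tick 2 -> clock=74.
Op 23: tick 13 -> clock=87. purged={c.com}
Op 24: insert d.com -> 10.0.0.1 (expiry=87+6=93). clock=87
Op 25: tick 2 -> clock=89. purged={e.com}
Op 26: insert e.com -> 10.0.0.1 (expiry=89+2=91). clock=89
Final clock = 89
Final cache (unexpired): {d.com,e.com} -> size=2

Answer: clock=89 cache_size=2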